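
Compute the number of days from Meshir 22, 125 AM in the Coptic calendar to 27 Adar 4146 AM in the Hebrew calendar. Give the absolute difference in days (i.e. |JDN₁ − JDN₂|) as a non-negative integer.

8375

JDN of the first date = 1870492.
JDN of the second date = 1862117.
|1862117 − 1870492| = 8375.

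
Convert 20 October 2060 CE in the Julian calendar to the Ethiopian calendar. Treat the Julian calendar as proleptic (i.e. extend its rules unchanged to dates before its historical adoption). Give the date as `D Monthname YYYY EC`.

Julian Day Number of the source date = 2473766.
Converting JDN 2473766 to the Ethiopian calendar gives 23 Tikimt 2053 EC.

23 Tikimt 2053 EC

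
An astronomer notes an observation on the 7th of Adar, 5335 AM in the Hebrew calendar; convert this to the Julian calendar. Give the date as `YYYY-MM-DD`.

Both dates share Julian Day Number 2296374; in the Julian calendar that is 17 February 1575 CE.

1575-02-17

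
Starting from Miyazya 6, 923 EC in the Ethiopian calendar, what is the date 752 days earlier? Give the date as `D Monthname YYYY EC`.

14 Megabit 921 EC

The starting date is JDN 2061196; 2061196 − 752 = 2060444.
JDN 2060444 corresponds to 14 Megabit 921 EC.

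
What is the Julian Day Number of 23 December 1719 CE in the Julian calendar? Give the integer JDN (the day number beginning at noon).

2349279

Equivalently 3 January 1720 (Gregorian).
JDN 2451545 is 1 January 2000 CE (Gregorian); the target day is −102266 days from there, so JDN = 2349279.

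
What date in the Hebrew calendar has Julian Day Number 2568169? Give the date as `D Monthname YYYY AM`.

The Gregorian equivalent of JDN 2568169 is 23 April 2319.
In the Hebrew calendar that day is 2 Iyar 6079 AM.

2 Iyar 6079 AM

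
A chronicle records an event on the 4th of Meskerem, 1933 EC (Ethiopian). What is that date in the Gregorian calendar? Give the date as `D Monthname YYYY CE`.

14 September 1940 CE

Julian Day Number of the source date = 2429887.
Converting JDN 2429887 to the Gregorian calendar gives 14 September 1940 CE.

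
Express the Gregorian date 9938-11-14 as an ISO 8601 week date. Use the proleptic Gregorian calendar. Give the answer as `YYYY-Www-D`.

9938-W46-1

The weekday is Monday (ISO weekday 1).
That Monday belongs to ISO week 46 of ISO year 9938.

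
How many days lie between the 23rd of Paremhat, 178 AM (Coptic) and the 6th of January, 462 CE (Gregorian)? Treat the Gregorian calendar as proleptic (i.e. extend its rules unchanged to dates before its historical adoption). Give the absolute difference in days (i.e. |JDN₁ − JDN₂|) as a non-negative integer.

First date → JDN 1889881; second date → JDN 1889808.
The interval is |1889881 − 1889808| = 73 days.

73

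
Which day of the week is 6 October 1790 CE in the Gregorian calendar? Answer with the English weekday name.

Wednesday

JDN 2375123 mod 7 = 2, and JDN 0 was a Monday, so this is a Wednesday.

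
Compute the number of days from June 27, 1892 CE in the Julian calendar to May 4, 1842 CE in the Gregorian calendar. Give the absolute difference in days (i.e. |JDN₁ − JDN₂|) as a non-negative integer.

18329

JDN of the first date = 2412289.
JDN of the second date = 2393960.
|2393960 − 2412289| = 18329.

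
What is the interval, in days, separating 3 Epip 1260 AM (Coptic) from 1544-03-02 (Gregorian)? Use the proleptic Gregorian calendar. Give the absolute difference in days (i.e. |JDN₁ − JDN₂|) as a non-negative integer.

127

JDN of the first date = 2285182.
JDN of the second date = 2285055.
|2285055 − 2285182| = 127.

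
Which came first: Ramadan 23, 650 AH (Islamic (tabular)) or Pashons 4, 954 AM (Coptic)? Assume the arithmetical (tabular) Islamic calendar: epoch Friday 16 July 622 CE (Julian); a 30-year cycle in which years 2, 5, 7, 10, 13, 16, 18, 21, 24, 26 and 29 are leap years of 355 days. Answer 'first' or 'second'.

second

First date → JDN 2178682; second date → JDN 2173356.
JDN 2173356 < JDN 2178682, so the second date is earlier.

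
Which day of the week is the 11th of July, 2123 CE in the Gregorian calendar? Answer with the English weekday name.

Sunday

JDN 2496661 mod 7 = 6, and JDN 0 was a Monday, so this is a Sunday.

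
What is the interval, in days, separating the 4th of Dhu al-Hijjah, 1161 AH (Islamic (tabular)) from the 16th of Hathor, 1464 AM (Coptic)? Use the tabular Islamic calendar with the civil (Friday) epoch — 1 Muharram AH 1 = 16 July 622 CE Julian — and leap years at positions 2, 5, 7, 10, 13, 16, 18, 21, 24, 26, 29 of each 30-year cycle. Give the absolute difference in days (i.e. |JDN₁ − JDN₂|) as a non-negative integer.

367

First date → JDN 2359833; second date → JDN 2359466.
The interval is |2359833 − 2359466| = 367 days.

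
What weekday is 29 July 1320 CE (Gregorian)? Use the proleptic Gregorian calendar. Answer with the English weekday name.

JDN 2203390 mod 7 = 0, and JDN 0 was a Monday, so this is a Monday.

Monday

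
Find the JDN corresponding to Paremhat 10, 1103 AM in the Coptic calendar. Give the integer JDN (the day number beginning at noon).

2227724

Equivalently 14 March 1387 (proleptic Gregorian).
JDN 2299161 is 15 October 1582 CE (Gregorian); the target day is −71437 days from there, so JDN = 2227724.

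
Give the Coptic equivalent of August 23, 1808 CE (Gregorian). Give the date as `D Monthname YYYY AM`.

Both dates share Julian Day Number 2381653; in the Coptic calendar that is 18 Mesori 1524 AM.

18 Mesori 1524 AM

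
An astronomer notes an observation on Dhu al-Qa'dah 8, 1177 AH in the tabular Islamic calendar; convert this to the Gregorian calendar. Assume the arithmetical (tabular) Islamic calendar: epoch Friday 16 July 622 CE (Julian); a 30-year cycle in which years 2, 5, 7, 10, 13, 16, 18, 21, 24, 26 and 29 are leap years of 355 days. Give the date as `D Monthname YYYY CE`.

9 May 1764 CE

Both dates share Julian Day Number 2365477; in the Gregorian calendar that is 9 May 1764 CE.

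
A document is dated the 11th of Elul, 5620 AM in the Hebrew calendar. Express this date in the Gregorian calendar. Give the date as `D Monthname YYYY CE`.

Both dates share Julian Day Number 2400652; in the Gregorian calendar that is 29 August 1860 CE.

29 August 1860 CE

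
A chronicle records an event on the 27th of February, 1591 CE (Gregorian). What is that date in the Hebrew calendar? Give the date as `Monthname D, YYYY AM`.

Both dates share Julian Day Number 2302218; in the Hebrew calendar that is 3 Adar 5351 AM.

Adar 3, 5351 AM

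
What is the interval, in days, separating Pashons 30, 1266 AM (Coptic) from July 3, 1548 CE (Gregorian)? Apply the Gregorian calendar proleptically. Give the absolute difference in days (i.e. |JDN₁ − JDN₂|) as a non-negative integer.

JDN of the first date = 2287340.
JDN of the second date = 2286639.
|2286639 − 2287340| = 701.

701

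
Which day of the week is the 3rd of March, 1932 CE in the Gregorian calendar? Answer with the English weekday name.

Thursday

2426770 ≡ 3 (mod 7); counting from Monday = 0 gives Thursday.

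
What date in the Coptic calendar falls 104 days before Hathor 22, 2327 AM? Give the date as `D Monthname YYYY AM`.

13 Mesori 2326 AM

JDN of Hathor 22, 2327 AM = 2674682.
2674682 − 104 = 2674578.
JDN 2674578 in the Coptic calendar is 13 Mesori 2326 AM.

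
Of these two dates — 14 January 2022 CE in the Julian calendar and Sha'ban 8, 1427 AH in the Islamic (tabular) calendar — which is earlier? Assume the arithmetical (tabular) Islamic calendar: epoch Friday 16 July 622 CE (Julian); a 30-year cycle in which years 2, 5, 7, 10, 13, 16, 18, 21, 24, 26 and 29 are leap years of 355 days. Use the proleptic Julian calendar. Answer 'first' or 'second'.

second

First date → JDN 2459607; second date → JDN 2453981.
JDN 2453981 < JDN 2459607, so the second date is earlier.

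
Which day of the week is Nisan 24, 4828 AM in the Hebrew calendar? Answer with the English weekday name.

Monday

This is JDN 2111235 (6 April 1068 Gregorian).
Since JDN mod 7 = 0 (0 = Monday), the day is Monday.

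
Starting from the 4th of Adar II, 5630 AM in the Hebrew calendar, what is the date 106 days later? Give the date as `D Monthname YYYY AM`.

22 Sivan 5630 AM

Counting 106 days forward from JDN 2404129 reaches JDN 2404235, which is 22 Sivan 5630 AM.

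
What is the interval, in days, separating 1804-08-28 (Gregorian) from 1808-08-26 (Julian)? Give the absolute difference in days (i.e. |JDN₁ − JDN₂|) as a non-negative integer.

JDN of the first date = 2380197.
JDN of the second date = 2381668.
|2381668 − 2380197| = 1471.

1471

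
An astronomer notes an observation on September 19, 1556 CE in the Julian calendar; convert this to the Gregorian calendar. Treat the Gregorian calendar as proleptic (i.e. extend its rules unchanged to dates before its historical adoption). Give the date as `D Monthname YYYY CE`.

The Julian–Gregorian offset here is 10 days (Julian trailing).
19 September 1556 Julian + 10 days → 29 September 1556 Gregorian.

29 September 1556 CE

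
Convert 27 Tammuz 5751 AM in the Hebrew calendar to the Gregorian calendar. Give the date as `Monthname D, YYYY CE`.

Both dates share Julian Day Number 2448447; in the Gregorian calendar that is 9 July 1991 CE.

July 9, 1991 CE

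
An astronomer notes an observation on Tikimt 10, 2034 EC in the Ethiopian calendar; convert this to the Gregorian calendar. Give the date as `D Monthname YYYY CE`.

20 October 2041 CE

Both dates share Julian Day Number 2466813; in the Gregorian calendar that is 20 October 2041 CE.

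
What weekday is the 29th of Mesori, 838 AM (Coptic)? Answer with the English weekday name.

Tuesday

This is JDN 2131102 (29 August 1122 Gregorian).
Since JDN mod 7 = 1 (0 = Monday), the day is Tuesday.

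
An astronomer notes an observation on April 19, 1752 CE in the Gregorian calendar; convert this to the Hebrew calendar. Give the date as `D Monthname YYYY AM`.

Both dates share Julian Day Number 2361074; in the Hebrew calendar that is 5 Iyar 5512 AM.

5 Iyar 5512 AM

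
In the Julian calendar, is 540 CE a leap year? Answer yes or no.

540 mod 4 = 0, so it is a leap year in the Julian calendar.

yes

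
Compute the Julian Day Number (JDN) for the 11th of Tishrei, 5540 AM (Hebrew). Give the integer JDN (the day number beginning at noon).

In the Gregorian calendar the same day is 21 September 1779.
JDN 2451545 is 1 January 2000 CE (Gregorian); the target day is −80455 days from there, so JDN = 2371090.

2371090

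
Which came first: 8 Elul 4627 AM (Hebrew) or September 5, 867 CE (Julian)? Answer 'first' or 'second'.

first

First date → JDN 2037954; second date → JDN 2037977.
JDN 2037954 < JDN 2037977, so the first date is earlier.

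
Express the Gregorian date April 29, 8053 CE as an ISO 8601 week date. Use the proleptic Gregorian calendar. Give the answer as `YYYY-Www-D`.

8053-W18-2

The weekday is Tuesday (ISO weekday 2).
That Tuesday belongs to ISO week 18 of ISO year 8053.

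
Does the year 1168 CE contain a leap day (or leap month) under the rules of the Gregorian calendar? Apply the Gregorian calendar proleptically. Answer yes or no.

yes

1168 is divisible by 4 and not by 100, so it is a leap year.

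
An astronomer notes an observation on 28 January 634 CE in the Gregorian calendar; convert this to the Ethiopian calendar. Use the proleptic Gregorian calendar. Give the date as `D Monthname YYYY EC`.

30 Tir 626 EC

Julian Day Number of the source date = 1952651.
Converting JDN 1952651 to the Ethiopian calendar gives 30 Tir 626 EC.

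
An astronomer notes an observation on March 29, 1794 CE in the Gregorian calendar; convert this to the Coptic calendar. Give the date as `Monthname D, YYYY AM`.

Paremhat 22, 1510 AM

Both dates share Julian Day Number 2376393; in the Coptic calendar that is 22 Paremhat 1510 AM.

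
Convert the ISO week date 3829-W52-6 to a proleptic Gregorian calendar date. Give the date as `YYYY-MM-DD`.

3829-12-26

ISO week 1 of 3829 is the week containing the first Thursday of 3829.
Week 52, day 6 (Saturday) lands on 3829-12-26.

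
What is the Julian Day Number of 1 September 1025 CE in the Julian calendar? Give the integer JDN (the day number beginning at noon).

2095683

Equivalently 7 September 1025 (proleptic Gregorian).
JDN 2400001 is 17 November 1858 CE (Gregorian), MJD 0; the target day is −304318 days from there, so JDN = 2095683.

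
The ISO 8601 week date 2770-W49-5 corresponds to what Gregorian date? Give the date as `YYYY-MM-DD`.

2770-12-04

ISO week 1 of 2770 is the week containing the first Thursday of 2770.
Week 49, day 5 (Friday) lands on 2770-12-04.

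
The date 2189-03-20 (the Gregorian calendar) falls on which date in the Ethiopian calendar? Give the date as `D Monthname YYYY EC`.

Both dates share Julian Day Number 2520655; in the Ethiopian calendar that is 10 Megabit 2181 EC.

10 Megabit 2181 EC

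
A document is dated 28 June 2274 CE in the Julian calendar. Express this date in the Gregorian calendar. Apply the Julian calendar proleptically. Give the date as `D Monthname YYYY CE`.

13 July 2274 CE

At this point the Julian calendar is 15 days behind the Gregorian.
28 June 2274 Julian + 15 days → 13 July 2274 Gregorian.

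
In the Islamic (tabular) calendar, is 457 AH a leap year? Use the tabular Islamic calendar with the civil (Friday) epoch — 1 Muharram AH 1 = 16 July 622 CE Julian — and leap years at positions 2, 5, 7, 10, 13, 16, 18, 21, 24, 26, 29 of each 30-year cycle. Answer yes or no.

yes

Year 457 AH is year 7 of its 30-year cycle; leap positions are 2, 5, 7, 10, 13, 16, 18, 21, 24, 26, 29, so it is a leap year (355 days).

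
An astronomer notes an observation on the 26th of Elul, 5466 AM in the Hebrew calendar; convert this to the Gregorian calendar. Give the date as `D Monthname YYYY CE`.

5 September 1706 CE

Julian Day Number of the source date = 2344411.
Converting JDN 2344411 to the Gregorian calendar gives 5 September 1706 CE.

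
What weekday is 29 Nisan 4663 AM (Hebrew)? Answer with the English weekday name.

Thursday

Equivalently 3 May 903 Gregorian, JDN 2050996.
Since JDN mod 7 = 3 (0 = Monday), the day is Thursday.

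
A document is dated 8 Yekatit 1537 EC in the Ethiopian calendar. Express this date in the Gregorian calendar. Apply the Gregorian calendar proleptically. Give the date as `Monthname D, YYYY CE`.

Both dates share Julian Day Number 2285402; in the Gregorian calendar that is 12 February 1545 CE.

February 12, 1545 CE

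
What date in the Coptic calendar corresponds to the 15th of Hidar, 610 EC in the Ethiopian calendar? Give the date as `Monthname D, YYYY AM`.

Both dates share Julian Day Number 1946732; in the Coptic calendar that is 15 Hathor 334 AM.

Hathor 15, 334 AM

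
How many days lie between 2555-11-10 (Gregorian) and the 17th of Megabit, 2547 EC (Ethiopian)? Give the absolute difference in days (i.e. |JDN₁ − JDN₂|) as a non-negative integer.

225

JDN of the first date = 2654568.
JDN of the second date = 2654343.
|2654343 − 2654568| = 225.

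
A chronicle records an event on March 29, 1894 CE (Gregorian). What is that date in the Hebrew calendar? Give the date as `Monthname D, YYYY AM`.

Adar II 21, 5654 AM

Julian Day Number of the source date = 2412917.
Converting JDN 2412917 to the Hebrew calendar gives 21 Adar II 5654 AM.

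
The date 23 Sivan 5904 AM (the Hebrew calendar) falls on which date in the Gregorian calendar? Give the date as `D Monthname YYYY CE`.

Both dates share Julian Day Number 2504315; in the Gregorian calendar that is 24 June 2144 CE.

24 June 2144 CE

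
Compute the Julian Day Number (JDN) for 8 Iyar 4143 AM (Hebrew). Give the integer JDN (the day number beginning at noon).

In the proleptic Gregorian calendar the same day is 28 April 383.
JDN 2400001 is 17 November 1858 CE (Gregorian), MJD 0; the target day is −538936 days from there, so JDN = 1861065.

1861065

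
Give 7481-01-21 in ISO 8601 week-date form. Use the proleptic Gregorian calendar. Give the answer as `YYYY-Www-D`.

7481-W03-5

The weekday is Friday (ISO weekday 5).
That Friday belongs to ISO week 3 of ISO year 7481.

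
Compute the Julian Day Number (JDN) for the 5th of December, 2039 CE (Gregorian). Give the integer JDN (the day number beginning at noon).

JDN 2400001 is 17 November 1858 CE (Gregorian), MJD 0; the target day is +66127 days from there, so JDN = 2466128.

2466128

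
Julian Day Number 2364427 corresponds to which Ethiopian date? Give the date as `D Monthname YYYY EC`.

19 Sene 1753 EC

The Gregorian equivalent of JDN 2364427 is 24 June 1761.
In the Ethiopian calendar that day is 19 Sene 1753 EC.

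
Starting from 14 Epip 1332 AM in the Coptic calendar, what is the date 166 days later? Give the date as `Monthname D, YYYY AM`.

JDN of 14 Epip 1332 AM = 2311491.
2311491 + 166 = 2311657.
JDN 2311657 in the Coptic calendar is Koiak 25, 1333 AM.

Koiak 25, 1333 AM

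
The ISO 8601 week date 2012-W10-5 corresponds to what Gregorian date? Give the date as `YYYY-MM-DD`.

ISO week 1 of 2012 is the week containing the first Thursday of 2012.
Week 10, day 5 (Friday) lands on 2012-03-09.

2012-03-09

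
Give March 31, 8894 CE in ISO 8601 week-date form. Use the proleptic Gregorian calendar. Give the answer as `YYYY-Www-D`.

8894-W13-3

The weekday is Wednesday (ISO weekday 3).
That Wednesday belongs to ISO week 13 of ISO year 8894.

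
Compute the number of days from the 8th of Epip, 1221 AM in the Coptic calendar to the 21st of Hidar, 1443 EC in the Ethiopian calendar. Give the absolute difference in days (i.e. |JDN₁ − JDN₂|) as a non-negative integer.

First date → JDN 2270942; second date → JDN 2250991.
The interval is |2270942 − 2250991| = 19951 days.

19951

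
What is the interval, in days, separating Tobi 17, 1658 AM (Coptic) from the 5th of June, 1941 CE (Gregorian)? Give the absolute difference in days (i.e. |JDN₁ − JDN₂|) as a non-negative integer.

JDN of the first date = 2430385.
JDN of the second date = 2430151.
|2430151 − 2430385| = 234.

234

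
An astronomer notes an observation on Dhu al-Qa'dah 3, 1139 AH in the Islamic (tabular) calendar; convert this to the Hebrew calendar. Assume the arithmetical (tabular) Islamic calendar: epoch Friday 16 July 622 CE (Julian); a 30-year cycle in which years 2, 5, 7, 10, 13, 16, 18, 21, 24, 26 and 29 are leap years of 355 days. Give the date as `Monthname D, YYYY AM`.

Tammuz 3, 5487 AM

Julian Day Number of the source date = 2352006.
Converting JDN 2352006 to the Hebrew calendar gives 3 Tammuz 5487 AM.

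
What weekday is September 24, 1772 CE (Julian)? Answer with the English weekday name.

Monday

In the Gregorian calendar this is 5 October 1772 (JDN 2368548).
2368548 ≡ 0 (mod 7); counting from Monday = 0 gives Monday.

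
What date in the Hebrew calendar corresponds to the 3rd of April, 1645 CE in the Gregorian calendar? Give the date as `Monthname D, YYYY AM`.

Nisan 7, 5405 AM

Julian Day Number of the source date = 2321977.
Converting JDN 2321977 to the Hebrew calendar gives 7 Nisan 5405 AM.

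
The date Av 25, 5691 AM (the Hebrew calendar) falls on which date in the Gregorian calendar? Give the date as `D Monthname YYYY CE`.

Julian Day Number of the source date = 2426562.
Converting JDN 2426562 to the Gregorian calendar gives 8 August 1931 CE.

8 August 1931 CE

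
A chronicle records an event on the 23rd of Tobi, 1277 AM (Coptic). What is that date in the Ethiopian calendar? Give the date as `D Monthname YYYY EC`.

23 Tir 1553 EC

The source date corresponds to 28 January 1561 in the proleptic Gregorian calendar (JDN 2291231).
That day falls on 23 Tir 1553 EC in the Ethiopian calendar.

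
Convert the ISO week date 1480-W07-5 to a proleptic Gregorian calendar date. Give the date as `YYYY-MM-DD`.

1480-02-13

ISO week 1 of 1480 is the week containing the first Thursday of 1480.
Week 7, day 5 (Friday) lands on 1480-02-13.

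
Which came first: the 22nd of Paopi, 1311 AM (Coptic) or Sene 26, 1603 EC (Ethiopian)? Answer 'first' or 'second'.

The two dates have Julian Day Numbers 2303558 and 2309646 respectively.
Since 2303558 < 2309646, the first date comes first.

first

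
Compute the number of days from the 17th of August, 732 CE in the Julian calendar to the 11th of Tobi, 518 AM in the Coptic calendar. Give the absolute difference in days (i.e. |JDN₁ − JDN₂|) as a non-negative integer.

25344

First date → JDN 1988650; second date → JDN 2013994.
The interval is |1988650 − 2013994| = 25344 days.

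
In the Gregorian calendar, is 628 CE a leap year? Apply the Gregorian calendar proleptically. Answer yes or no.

yes

628 is divisible by 4 and not by 100, so it is a leap year.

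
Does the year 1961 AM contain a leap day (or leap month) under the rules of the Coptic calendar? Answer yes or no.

1961 mod 4 = 1; in the Coptic calendar a year is leap when year mod 4 = 3, so it is a common year.

no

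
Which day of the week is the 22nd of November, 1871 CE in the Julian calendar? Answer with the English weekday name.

Monday

In the Gregorian calendar this is 4 December 1871 (JDN 2404766).
2404766 ≡ 0 (mod 7); counting from Monday = 0 gives Monday.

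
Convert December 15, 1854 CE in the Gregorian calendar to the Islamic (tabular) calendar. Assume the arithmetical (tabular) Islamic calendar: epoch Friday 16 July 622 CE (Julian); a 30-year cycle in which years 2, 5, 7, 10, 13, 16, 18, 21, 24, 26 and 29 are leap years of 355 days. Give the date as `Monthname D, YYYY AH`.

Julian Day Number of the source date = 2398568.
Converting JDN 2398568 to the tabular Islamic calendar gives 24 Rabi' al-Awwal 1271 AH.

Rabi' al-Awwal 24, 1271 AH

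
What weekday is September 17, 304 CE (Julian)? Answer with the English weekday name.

This is JDN 1832354 (18 September 304 Gregorian).
Since JDN mod 7 = 6 (0 = Monday), the day is Sunday.

Sunday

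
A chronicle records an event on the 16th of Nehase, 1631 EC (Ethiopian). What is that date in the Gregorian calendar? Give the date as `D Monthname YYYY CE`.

Julian Day Number of the source date = 2319923.
Converting JDN 2319923 to the Gregorian calendar gives 19 August 1639 CE.

19 August 1639 CE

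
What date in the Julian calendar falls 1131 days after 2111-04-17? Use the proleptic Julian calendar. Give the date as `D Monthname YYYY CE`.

22 May 2114 CE

The starting date is JDN 2492207; 2492207 + 1131 = 2493338.
JDN 2493338 corresponds to 22 May 2114 CE.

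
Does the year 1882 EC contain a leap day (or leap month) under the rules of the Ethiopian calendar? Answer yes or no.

no

1882 mod 4 = 2; in the Ethiopian calendar a year is leap when year mod 4 = 3, so it is a common year.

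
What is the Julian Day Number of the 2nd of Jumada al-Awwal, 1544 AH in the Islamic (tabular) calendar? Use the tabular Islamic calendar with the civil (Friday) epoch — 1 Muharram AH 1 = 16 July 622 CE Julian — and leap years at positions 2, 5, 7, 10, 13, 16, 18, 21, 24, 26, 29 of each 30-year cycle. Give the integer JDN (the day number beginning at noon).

In the Gregorian calendar the same day is 5 December 2119.
JDN 2400001 is 17 November 1858 CE (Gregorian), MJD 0; the target day is +95346 days from there, so JDN = 2495347.

2495347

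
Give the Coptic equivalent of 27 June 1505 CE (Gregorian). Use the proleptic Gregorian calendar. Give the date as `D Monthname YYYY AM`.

Julian Day Number of the source date = 2270927.
Converting JDN 2270927 to the Coptic calendar gives 23 Paoni 1221 AM.

23 Paoni 1221 AM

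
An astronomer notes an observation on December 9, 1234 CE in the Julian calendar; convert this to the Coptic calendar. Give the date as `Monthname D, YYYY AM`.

Koiak 13, 951 AM

Julian Day Number of the source date = 2172119.
Converting JDN 2172119 to the Coptic calendar gives 13 Koiak 951 AM.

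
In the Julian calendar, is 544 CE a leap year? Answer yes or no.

yes

544 mod 4 = 0, so it is a leap year in the Julian calendar.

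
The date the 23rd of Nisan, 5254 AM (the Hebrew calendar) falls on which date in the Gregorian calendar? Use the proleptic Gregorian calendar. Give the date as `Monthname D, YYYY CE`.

April 8, 1494 CE

Both dates share Julian Day Number 2266830; in the Gregorian calendar that is 8 April 1494 CE.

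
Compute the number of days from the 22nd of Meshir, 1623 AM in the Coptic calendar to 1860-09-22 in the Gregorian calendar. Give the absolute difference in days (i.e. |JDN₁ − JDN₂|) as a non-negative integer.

16960

JDN of the first date = 2417636.
JDN of the second date = 2400676.
|2400676 − 2417636| = 16960.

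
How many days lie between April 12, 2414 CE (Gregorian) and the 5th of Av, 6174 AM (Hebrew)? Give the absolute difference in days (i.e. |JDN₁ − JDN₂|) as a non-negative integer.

JDN of the first date = 2602857.
JDN of the second date = 2602958.
|2602958 − 2602857| = 101.

101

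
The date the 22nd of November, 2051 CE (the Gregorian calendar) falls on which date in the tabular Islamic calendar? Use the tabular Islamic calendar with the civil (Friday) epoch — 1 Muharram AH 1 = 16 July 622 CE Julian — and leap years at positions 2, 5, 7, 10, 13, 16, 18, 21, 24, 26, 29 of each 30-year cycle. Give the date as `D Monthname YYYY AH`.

18 Rabi' al-Awwal 1474 AH

Both dates share Julian Day Number 2470498; in the tabular Islamic calendar that is 18 Rabi' al-Awwal 1474 AH.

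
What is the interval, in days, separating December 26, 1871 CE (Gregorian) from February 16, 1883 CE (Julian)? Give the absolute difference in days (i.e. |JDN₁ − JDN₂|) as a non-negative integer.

4082

First date → JDN 2404788; second date → JDN 2408870.
The interval is |2404788 − 2408870| = 4082 days.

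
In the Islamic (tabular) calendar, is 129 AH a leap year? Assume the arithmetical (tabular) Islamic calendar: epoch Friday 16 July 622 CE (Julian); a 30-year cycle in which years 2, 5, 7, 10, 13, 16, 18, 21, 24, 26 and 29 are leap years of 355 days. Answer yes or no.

no

Year 129 AH is year 9 of its 30-year cycle; leap positions are 2, 5, 7, 10, 13, 16, 18, 21, 24, 26, 29, so it is a common year (354 days).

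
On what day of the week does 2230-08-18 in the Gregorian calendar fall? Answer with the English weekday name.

Wednesday

Since JDN mod 7 = 2 (0 = Monday), the day is Wednesday.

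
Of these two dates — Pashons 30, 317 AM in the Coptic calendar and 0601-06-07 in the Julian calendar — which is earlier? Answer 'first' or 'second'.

First date → JDN 1940718; second date → JDN 1940731.
JDN 1940718 < JDN 1940731, so the first date is earlier.

first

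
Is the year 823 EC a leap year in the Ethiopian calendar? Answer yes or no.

823 mod 4 = 3; in the Ethiopian calendar a year is leap when year mod 4 = 3, so it is a leap year.

yes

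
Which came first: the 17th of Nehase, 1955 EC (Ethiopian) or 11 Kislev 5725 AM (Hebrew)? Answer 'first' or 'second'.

first

The two dates have Julian Day Numbers 2438265 and 2438716 respectively.
Since 2438265 < 2438716, the first date comes first.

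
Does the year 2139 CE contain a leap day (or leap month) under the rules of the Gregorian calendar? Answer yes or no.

no

2139 is not divisible by 4, so it is a common year.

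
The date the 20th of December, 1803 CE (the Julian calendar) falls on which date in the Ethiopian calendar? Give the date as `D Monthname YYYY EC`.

Julian Day Number of the source date = 2379957.
Converting JDN 2379957 to the Ethiopian calendar gives 23 Tahsas 1796 EC.

23 Tahsas 1796 EC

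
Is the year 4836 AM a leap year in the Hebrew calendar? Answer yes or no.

no

Hebrew year 4836 is year 10 of its 19-year Metonic cycle; leap years are at positions 3, 6, 8, 11, 14, 17, 19, so it is a common year (12 months).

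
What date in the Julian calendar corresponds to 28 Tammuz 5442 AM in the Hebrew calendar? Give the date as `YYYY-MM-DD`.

1682-07-24

The source date corresponds to 3 August 1682 in the Gregorian calendar (JDN 2335613).
That day falls on 24 July 1682 CE in the Julian calendar.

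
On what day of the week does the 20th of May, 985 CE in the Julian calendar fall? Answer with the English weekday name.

In the proleptic Gregorian calendar this is 25 May 985 (JDN 2080969).
2080969 ≡ 2 (mod 7); counting from Monday = 0 gives Wednesday.

Wednesday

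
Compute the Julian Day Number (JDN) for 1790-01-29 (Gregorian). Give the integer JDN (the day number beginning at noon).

JDN 2400001 is 17 November 1858 CE (Gregorian), MJD 0; the target day is −25128 days from there, so JDN = 2374873.

2374873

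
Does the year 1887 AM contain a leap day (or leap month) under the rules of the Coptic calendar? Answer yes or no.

yes

1887 mod 4 = 3; in the Coptic calendar a year is leap when year mod 4 = 3, so it is a leap year.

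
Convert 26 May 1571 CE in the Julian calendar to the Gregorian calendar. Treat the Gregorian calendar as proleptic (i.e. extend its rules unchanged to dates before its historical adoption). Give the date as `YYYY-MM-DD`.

1571-06-05

For dates in this range the Gregorian date is 10 days ahead of the Julian.
26 May 1571 Julian + 10 days → 5 June 1571 Gregorian.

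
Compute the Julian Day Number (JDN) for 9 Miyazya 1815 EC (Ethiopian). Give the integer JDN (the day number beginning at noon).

In the Gregorian calendar the same day is 16 April 1823.
JDN 2400001 is 17 November 1858 CE (Gregorian), MJD 0; the target day is −12999 days from there, so JDN = 2387002.

2387002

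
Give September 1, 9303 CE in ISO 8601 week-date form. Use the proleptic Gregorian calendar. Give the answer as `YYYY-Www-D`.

The weekday is Saturday (ISO weekday 6).
That Saturday belongs to ISO week 35 of ISO year 9303.

9303-W35-6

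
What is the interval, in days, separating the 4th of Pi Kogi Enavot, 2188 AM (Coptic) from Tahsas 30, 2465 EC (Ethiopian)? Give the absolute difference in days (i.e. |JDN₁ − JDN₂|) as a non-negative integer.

JDN of the first date = 2624195.
JDN of the second date = 2624316.
|2624316 − 2624195| = 121.

121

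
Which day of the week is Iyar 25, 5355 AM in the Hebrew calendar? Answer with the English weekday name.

Thursday

This is JDN 2303745 (4 May 1595 Gregorian).
2303745 ≡ 3 (mod 7); counting from Monday = 0 gives Thursday.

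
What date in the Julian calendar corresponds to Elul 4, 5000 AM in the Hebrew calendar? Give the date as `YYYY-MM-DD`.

1240-08-23

Julian Day Number of the source date = 2174203.
Converting JDN 2174203 to the Julian calendar gives 23 August 1240 CE.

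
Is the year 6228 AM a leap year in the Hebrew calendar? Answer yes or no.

no

Hebrew year 6228 is year 15 of its 19-year Metonic cycle; leap years are at positions 3, 6, 8, 11, 14, 17, 19, so it is a common year (12 months).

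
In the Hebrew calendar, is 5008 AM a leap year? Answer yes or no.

Hebrew year 5008 is year 11 of its 19-year Metonic cycle; leap years are at positions 3, 6, 8, 11, 14, 17, 19, so it is a leap year (13 months).

yes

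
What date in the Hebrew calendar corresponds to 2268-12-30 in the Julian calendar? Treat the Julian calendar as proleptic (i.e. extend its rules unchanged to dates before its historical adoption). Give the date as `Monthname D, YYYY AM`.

Shevat 11, 6029 AM

The source date corresponds to 14 January 2269 in the Gregorian calendar (JDN 2549809).
That day falls on 11 Shevat 6029 AM in the Hebrew calendar.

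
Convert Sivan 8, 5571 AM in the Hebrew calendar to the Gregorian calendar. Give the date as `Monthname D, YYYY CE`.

Julian Day Number of the source date = 2382664.
Converting JDN 2382664 to the Gregorian calendar gives 31 May 1811 CE.

May 31, 1811 CE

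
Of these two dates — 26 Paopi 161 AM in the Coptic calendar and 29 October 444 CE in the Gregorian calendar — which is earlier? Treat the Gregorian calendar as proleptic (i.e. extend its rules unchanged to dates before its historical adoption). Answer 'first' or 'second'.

Converting both to JDN: 1883525 vs 1883530; the smaller is the first.

first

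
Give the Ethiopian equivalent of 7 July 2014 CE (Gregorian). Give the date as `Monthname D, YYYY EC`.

Sene 30, 2006 EC

Both dates share Julian Day Number 2456846; in the Ethiopian calendar that is 30 Sene 2006 EC.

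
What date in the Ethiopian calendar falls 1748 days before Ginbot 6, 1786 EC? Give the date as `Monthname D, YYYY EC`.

Hamle 24, 1781 EC

The starting date is JDN 2376437; 2376437 − 1748 = 2374689.
JDN 2374689 corresponds to Hamle 24, 1781 EC.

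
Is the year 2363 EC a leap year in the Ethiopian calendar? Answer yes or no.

yes

2363 mod 4 = 3; in the Ethiopian calendar a year is leap when year mod 4 = 3, so it is a leap year.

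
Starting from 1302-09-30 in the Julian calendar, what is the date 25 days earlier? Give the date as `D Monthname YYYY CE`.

5 September 1302 CE

Counting 25 days back from JDN 2196886 reaches JDN 2196861, which is 5 September 1302 CE.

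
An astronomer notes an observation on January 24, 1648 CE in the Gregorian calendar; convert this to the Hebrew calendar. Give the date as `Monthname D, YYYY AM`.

Tevet 29, 5408 AM

Both dates share Julian Day Number 2323003; in the Hebrew calendar that is 29 Tevet 5408 AM.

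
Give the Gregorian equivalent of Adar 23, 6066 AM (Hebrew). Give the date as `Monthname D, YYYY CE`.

March 10, 2306 CE

Julian Day Number of the source date = 2563377.
Converting JDN 2563377 to the Gregorian calendar gives 10 March 2306 CE.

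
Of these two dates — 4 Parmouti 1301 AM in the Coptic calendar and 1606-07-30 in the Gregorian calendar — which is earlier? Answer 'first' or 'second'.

first

First date → JDN 2300068; second date → JDN 2307850.
JDN 2300068 < JDN 2307850, so the first date is earlier.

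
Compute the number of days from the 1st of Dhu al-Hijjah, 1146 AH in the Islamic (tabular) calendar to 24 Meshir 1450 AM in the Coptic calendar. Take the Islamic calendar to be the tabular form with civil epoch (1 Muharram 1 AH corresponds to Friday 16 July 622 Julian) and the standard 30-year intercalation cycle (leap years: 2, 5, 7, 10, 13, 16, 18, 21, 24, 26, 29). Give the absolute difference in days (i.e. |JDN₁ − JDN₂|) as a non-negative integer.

65

First date → JDN 2354515; second date → JDN 2354450.
The interval is |2354515 − 2354450| = 65 days.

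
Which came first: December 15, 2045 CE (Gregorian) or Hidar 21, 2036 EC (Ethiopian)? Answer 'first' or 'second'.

First date → JDN 2468330; second date → JDN 2467585.
JDN 2467585 < JDN 2468330, so the second date is earlier.

second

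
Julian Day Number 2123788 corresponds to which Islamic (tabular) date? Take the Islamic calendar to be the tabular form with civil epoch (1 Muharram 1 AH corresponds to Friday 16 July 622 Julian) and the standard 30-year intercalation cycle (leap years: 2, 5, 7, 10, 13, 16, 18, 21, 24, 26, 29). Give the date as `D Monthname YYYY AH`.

26 Shawwal 495 AH

The proleptic Gregorian equivalent of JDN 2123788 is 20 August 1102.
In the tabular Islamic calendar that day is 26 Shawwal 495 AH.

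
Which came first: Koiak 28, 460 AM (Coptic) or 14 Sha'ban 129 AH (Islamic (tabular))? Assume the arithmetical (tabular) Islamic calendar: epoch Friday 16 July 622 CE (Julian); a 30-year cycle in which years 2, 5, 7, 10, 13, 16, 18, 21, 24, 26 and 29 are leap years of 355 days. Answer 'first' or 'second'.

Converting both to JDN: 1992797 vs 1994019; the smaller is the first.

first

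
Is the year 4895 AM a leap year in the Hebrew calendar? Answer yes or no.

Hebrew year 4895 is year 12 of its 19-year Metonic cycle; leap years are at positions 3, 6, 8, 11, 14, 17, 19, so it is a common year (12 months).

no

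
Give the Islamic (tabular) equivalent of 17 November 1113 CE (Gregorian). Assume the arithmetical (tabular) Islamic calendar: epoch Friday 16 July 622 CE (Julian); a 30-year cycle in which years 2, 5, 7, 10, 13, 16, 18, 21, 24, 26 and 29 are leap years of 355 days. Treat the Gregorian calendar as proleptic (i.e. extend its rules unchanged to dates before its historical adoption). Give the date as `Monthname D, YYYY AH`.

Both dates share Julian Day Number 2127895; in the tabular Islamic calendar that is 28 Jumada al-Awwal 507 AH.

Jumada al-Awwal 28, 507 AH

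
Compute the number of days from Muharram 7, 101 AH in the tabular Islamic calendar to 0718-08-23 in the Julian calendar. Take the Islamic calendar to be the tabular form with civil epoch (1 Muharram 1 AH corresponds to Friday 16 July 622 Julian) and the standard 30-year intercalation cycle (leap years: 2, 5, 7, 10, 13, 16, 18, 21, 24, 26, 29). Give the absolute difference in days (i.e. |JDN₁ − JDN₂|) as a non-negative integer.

341

JDN of the first date = 1983883.
JDN of the second date = 1983542.
|1983542 − 1983883| = 341.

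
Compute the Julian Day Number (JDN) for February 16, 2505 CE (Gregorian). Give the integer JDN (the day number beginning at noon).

2636039

JDN 2400001 is 17 November 1858 CE (Gregorian), MJD 0; the target day is +236038 days from there, so JDN = 2636039.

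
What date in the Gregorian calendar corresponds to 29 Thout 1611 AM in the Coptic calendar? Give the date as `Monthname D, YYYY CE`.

Julian Day Number of the source date = 2413110.
Converting JDN 2413110 to the Gregorian calendar gives 8 October 1894 CE.

October 8, 1894 CE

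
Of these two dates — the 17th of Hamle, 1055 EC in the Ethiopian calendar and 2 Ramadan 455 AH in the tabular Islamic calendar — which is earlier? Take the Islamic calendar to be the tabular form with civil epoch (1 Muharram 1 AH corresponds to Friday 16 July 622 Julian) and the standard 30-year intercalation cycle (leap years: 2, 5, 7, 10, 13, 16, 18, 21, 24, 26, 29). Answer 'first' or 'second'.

first

Converting both to JDN: 2109510 vs 2109559; the smaller is the first.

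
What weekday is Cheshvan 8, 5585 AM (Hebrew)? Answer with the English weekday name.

Saturday

This is JDN 2387565 (30 October 1824 Gregorian).
JDN 2387565 mod 7 = 5, and JDN 0 was a Monday, so this is a Saturday.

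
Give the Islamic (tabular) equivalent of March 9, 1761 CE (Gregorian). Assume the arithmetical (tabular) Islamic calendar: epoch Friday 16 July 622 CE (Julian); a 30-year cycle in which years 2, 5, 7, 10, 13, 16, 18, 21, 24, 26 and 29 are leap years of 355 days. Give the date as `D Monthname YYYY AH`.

Both dates share Julian Day Number 2364320; in the tabular Islamic calendar that is 2 Sha'ban 1174 AH.

2 Sha'ban 1174 AH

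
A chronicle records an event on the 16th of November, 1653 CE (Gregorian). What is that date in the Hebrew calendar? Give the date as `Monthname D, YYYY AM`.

Cheshvan 26, 5414 AM

Both dates share Julian Day Number 2325126; in the Hebrew calendar that is 26 Cheshvan 5414 AM.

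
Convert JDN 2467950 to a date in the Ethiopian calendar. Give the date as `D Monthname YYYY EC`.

21 Hidar 2037 EC

JDN 2467950 is 30 November 2044 in the Gregorian calendar.
In the Ethiopian calendar that day is 21 Hidar 2037 EC.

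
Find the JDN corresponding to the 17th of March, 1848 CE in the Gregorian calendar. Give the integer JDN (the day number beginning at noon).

JDN 2451545 is 1 January 2000 CE (Gregorian); the target day is −55441 days from there, so JDN = 2396104.

2396104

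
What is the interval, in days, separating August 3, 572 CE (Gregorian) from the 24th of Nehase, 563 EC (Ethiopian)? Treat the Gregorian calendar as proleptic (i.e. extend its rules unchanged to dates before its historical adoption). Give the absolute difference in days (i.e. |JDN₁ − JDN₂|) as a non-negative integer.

350

JDN of the first date = 1930194.
JDN of the second date = 1929844.
|1929844 − 1930194| = 350.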